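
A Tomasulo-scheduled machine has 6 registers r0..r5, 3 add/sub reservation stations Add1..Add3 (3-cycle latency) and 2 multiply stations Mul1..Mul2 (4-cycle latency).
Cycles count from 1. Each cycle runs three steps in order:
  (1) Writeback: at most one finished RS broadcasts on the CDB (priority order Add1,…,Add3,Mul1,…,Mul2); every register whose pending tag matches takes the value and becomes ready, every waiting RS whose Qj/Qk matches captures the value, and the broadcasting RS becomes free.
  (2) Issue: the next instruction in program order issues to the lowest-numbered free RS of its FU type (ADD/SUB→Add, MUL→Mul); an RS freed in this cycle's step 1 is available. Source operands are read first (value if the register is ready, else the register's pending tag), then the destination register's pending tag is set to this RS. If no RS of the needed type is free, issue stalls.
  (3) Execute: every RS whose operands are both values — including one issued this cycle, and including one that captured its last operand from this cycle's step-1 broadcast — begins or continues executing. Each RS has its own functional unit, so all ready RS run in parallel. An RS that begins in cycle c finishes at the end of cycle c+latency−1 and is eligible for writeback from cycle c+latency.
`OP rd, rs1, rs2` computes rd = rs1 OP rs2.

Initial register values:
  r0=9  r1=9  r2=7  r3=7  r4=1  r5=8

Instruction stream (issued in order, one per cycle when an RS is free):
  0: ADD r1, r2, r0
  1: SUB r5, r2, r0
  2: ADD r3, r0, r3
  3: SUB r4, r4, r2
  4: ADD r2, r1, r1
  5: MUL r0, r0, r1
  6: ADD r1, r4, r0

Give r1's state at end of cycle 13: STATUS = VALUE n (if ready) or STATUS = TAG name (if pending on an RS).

STATUS = VALUE 138

  c1: issue ADD r1<-Add1  regs: r0:9,r1:Add1,r2:7,r3:7,r4:1,r5:8
  c2: issue SUB r5<-Add2  regs: r0:9,r1:Add1,r2:7,r3:7,r4:1,r5:Add2
  c3: issue ADD r3<-Add3  regs: r0:9,r1:Add1,r2:7,r3:Add3,r4:1,r5:Add2
  c4: CDB Add1=16; issue SUB r4<-Add1  regs: r0:9,r1:16,r2:7,r3:Add3,r4:Add1,r5:Add2
  c5: CDB Add2=-2; issue ADD r2<-Add2  regs: r0:9,r1:16,r2:Add2,r3:Add3,r4:Add1,r5:-2
  c6: CDB Add3=16; issue MUL r0<-Mul1  regs: r0:Mul1,r1:16,r2:Add2,r3:16,r4:Add1,r5:-2
  c7: CDB Add1=-6; issue ADD r1<-Add1  regs: r0:Mul1,r1:Add1,r2:Add2,r3:16,r4:-6,r5:-2
  c8: CDB Add2=32  regs: r0:Mul1,r1:Add1,r2:32,r3:16,r4:-6,r5:-2
  c9: -  regs: r0:Mul1,r1:Add1,r2:32,r3:16,r4:-6,r5:-2
  c10: CDB Mul1=144  regs: r0:144,r1:Add1,r2:32,r3:16,r4:-6,r5:-2
  c11: -  regs: r0:144,r1:Add1,r2:32,r3:16,r4:-6,r5:-2
  c12: -  regs: r0:144,r1:Add1,r2:32,r3:16,r4:-6,r5:-2
  c13: CDB Add1=138  regs: r0:144,r1:138,r2:32,r3:16,r4:-6,r5:-2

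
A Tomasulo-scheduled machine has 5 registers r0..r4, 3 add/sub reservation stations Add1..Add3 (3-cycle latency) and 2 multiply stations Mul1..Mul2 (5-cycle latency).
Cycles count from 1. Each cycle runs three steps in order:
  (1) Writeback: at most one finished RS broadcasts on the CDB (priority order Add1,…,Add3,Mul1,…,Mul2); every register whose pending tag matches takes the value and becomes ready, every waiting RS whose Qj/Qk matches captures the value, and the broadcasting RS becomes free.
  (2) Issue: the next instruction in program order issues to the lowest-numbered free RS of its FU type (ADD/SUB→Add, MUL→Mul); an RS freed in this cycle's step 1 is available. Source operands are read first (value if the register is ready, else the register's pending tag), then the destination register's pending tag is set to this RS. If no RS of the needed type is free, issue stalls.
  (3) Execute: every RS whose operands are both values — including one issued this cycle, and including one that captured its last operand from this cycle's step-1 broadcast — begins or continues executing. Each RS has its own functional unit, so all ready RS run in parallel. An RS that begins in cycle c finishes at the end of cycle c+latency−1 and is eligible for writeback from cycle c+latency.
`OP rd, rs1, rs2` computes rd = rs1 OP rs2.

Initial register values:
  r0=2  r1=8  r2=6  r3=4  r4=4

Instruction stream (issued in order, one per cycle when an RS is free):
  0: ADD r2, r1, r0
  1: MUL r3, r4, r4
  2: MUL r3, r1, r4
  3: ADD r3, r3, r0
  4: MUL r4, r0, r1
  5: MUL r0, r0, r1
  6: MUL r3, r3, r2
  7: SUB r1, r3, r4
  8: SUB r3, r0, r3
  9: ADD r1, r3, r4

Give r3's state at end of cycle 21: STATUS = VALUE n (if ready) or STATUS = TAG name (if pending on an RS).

STATUS = VALUE -324

  c1: issue ADD r2<-Add1  regs: r0:2,r1:8,r2:Add1,r3:4,r4:4
  c2: issue MUL r3<-Mul1  regs: r0:2,r1:8,r2:Add1,r3:Mul1,r4:4
  c3: issue MUL r3<-Mul2  regs: r0:2,r1:8,r2:Add1,r3:Mul2,r4:4
  c4: CDB Add1=10; issue ADD r3<-Add1  regs: r0:2,r1:8,r2:10,r3:Add1,r4:4
  c5: stall  regs: r0:2,r1:8,r2:10,r3:Add1,r4:4
  c6: stall  regs: r0:2,r1:8,r2:10,r3:Add1,r4:4
  c7: CDB Mul1=16; issue MUL r4<-Mul1  regs: r0:2,r1:8,r2:10,r3:Add1,r4:Mul1
  c8: CDB Mul2=32; issue MUL r0<-Mul2  regs: r0:Mul2,r1:8,r2:10,r3:Add1,r4:Mul1
  c9: stall  regs: r0:Mul2,r1:8,r2:10,r3:Add1,r4:Mul1
  c10: stall  regs: r0:Mul2,r1:8,r2:10,r3:Add1,r4:Mul1
  c11: CDB Add1=34; stall  regs: r0:Mul2,r1:8,r2:10,r3:34,r4:Mul1
  c12: CDB Mul1=16; issue MUL r3<-Mul1  regs: r0:Mul2,r1:8,r2:10,r3:Mul1,r4:16
  c13: CDB Mul2=16; issue SUB r1<-Add1  regs: r0:16,r1:Add1,r2:10,r3:Mul1,r4:16
  c14: issue SUB r3<-Add2  regs: r0:16,r1:Add1,r2:10,r3:Add2,r4:16
  c15: issue ADD r1<-Add3  regs: r0:16,r1:Add3,r2:10,r3:Add2,r4:16
  c16: -  regs: r0:16,r1:Add3,r2:10,r3:Add2,r4:16
  c17: CDB Mul1=340  regs: r0:16,r1:Add3,r2:10,r3:Add2,r4:16
  c18: -  regs: r0:16,r1:Add3,r2:10,r3:Add2,r4:16
  c19: -  regs: r0:16,r1:Add3,r2:10,r3:Add2,r4:16
  c20: CDB Add1=324  regs: r0:16,r1:Add3,r2:10,r3:Add2,r4:16
  c21: CDB Add2=-324  regs: r0:16,r1:Add3,r2:10,r3:-324,r4:16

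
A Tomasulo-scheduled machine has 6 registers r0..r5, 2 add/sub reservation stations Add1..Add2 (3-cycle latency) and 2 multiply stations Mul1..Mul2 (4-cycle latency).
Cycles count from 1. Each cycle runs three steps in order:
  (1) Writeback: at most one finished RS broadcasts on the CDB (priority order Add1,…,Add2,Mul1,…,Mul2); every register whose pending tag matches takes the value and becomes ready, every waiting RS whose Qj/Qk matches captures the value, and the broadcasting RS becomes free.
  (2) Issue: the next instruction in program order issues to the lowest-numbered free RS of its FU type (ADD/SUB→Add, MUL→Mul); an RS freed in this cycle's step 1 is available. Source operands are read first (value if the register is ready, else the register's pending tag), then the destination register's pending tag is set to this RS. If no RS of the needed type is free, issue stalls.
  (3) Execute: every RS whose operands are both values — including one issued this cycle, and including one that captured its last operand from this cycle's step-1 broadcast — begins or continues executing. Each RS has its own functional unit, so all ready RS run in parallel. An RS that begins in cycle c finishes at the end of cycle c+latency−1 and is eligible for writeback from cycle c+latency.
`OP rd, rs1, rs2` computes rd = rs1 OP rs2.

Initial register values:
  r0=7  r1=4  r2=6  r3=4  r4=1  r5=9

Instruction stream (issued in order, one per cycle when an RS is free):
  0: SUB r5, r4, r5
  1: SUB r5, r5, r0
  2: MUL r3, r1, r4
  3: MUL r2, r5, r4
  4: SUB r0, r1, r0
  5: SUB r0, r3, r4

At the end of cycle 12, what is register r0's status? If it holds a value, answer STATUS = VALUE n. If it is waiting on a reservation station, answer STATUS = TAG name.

cycle 1: issue SUB r5<-Add1 // r0:7,r1:4,r2:6,r3:4,r4:1,r5:Add1
cycle 2: issue SUB r5<-Add2 // r0:7,r1:4,r2:6,r3:4,r4:1,r5:Add2
cycle 3: issue MUL r3<-Mul1 // r0:7,r1:4,r2:6,r3:Mul1,r4:1,r5:Add2
cycle 4: CDB Add1=-8; issue MUL r2<-Mul2 // r0:7,r1:4,r2:Mul2,r3:Mul1,r4:1,r5:Add2
cycle 5: issue SUB r0<-Add1 // r0:Add1,r1:4,r2:Mul2,r3:Mul1,r4:1,r5:Add2
cycle 6: stall // r0:Add1,r1:4,r2:Mul2,r3:Mul1,r4:1,r5:Add2
cycle 7: CDB Add2=-15; issue SUB r0<-Add2 // r0:Add2,r1:4,r2:Mul2,r3:Mul1,r4:1,r5:-15
cycle 8: CDB Add1=-3 // r0:Add2,r1:4,r2:Mul2,r3:Mul1,r4:1,r5:-15
cycle 9: CDB Mul1=4 // r0:Add2,r1:4,r2:Mul2,r3:4,r4:1,r5:-15
cycle 10: - // r0:Add2,r1:4,r2:Mul2,r3:4,r4:1,r5:-15
cycle 11: CDB Mul2=-15 // r0:Add2,r1:4,r2:-15,r3:4,r4:1,r5:-15
cycle 12: CDB Add2=3 // r0:3,r1:4,r2:-15,r3:4,r4:1,r5:-15

STATUS = VALUE 3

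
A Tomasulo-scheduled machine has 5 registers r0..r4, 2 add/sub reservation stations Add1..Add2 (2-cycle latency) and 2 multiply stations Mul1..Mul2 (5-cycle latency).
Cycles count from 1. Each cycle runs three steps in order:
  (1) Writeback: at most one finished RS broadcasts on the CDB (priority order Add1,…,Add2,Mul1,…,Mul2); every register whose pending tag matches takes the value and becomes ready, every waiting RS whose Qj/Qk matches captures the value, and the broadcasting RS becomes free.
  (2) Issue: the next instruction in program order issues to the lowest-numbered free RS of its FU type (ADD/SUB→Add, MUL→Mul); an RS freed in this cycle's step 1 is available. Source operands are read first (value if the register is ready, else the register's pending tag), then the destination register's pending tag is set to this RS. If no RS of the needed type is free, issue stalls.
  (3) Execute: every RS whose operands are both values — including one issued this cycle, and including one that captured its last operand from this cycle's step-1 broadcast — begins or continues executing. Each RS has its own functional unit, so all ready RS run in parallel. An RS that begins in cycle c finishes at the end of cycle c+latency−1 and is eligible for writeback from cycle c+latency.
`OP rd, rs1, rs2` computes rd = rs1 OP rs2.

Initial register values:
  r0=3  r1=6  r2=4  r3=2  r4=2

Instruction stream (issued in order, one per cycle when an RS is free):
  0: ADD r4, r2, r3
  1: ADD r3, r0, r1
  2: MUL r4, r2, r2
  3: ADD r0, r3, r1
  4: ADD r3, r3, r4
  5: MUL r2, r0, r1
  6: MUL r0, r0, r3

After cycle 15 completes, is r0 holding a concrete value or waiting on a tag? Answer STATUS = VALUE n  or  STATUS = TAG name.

STATUS = VALUE 375

c1: issue ADD r4<-Add1 | r0:3,r1:6,r2:4,r3:2,r4:Add1
c2: issue ADD r3<-Add2 | r0:3,r1:6,r2:4,r3:Add2,r4:Add1
c3: CDB Add1=6; issue MUL r4<-Mul1 | r0:3,r1:6,r2:4,r3:Add2,r4:Mul1
c4: CDB Add2=9; issue ADD r0<-Add1 | r0:Add1,r1:6,r2:4,r3:9,r4:Mul1
c5: issue ADD r3<-Add2 | r0:Add1,r1:6,r2:4,r3:Add2,r4:Mul1
c6: CDB Add1=15; issue MUL r2<-Mul2 | r0:15,r1:6,r2:Mul2,r3:Add2,r4:Mul1
c7: stall | r0:15,r1:6,r2:Mul2,r3:Add2,r4:Mul1
c8: CDB Mul1=16; issue MUL r0<-Mul1 | r0:Mul1,r1:6,r2:Mul2,r3:Add2,r4:16
c9: - | r0:Mul1,r1:6,r2:Mul2,r3:Add2,r4:16
c10: CDB Add2=25 | r0:Mul1,r1:6,r2:Mul2,r3:25,r4:16
c11: CDB Mul2=90 | r0:Mul1,r1:6,r2:90,r3:25,r4:16
c12: - | r0:Mul1,r1:6,r2:90,r3:25,r4:16
c13: - | r0:Mul1,r1:6,r2:90,r3:25,r4:16
c14: - | r0:Mul1,r1:6,r2:90,r3:25,r4:16
c15: CDB Mul1=375 | r0:375,r1:6,r2:90,r3:25,r4:16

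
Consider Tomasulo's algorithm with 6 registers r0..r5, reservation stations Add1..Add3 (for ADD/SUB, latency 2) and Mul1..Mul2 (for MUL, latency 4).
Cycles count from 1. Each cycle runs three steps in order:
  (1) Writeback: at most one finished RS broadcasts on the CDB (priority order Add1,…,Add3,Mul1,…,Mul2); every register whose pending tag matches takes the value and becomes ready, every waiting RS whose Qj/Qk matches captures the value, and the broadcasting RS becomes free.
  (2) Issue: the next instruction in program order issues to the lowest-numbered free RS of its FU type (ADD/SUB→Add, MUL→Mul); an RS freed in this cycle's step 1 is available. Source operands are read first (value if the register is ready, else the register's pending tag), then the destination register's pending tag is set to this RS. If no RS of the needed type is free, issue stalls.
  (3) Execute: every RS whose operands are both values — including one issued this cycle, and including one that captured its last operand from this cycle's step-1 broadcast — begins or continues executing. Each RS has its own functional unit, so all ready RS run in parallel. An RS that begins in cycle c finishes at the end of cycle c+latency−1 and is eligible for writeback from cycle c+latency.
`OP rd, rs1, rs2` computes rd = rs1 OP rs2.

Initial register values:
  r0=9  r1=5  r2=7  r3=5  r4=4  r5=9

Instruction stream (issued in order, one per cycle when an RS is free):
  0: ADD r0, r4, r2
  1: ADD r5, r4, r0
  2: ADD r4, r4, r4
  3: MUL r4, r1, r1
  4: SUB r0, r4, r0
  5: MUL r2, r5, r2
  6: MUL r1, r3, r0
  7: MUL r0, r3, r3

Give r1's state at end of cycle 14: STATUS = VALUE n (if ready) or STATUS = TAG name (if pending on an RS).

  c1: issue ADD r0<-Add1  regs: r0:Add1,r1:5,r2:7,r3:5,r4:4,r5:9
  c2: issue ADD r5<-Add2  regs: r0:Add1,r1:5,r2:7,r3:5,r4:4,r5:Add2
  c3: CDB Add1=11; issue ADD r4<-Add1  regs: r0:11,r1:5,r2:7,r3:5,r4:Add1,r5:Add2
  c4: issue MUL r4<-Mul1  regs: r0:11,r1:5,r2:7,r3:5,r4:Mul1,r5:Add2
  c5: CDB Add1=8; issue SUB r0<-Add1  regs: r0:Add1,r1:5,r2:7,r3:5,r4:Mul1,r5:Add2
  c6: CDB Add2=15; issue MUL r2<-Mul2  regs: r0:Add1,r1:5,r2:Mul2,r3:5,r4:Mul1,r5:15
  c7: stall  regs: r0:Add1,r1:5,r2:Mul2,r3:5,r4:Mul1,r5:15
  c8: CDB Mul1=25; issue MUL r1<-Mul1  regs: r0:Add1,r1:Mul1,r2:Mul2,r3:5,r4:25,r5:15
  c9: stall  regs: r0:Add1,r1:Mul1,r2:Mul2,r3:5,r4:25,r5:15
  c10: CDB Add1=14; stall  regs: r0:14,r1:Mul1,r2:Mul2,r3:5,r4:25,r5:15
  c11: CDB Mul2=105; issue MUL r0<-Mul2  regs: r0:Mul2,r1:Mul1,r2:105,r3:5,r4:25,r5:15
  c12: -  regs: r0:Mul2,r1:Mul1,r2:105,r3:5,r4:25,r5:15
  c13: -  regs: r0:Mul2,r1:Mul1,r2:105,r3:5,r4:25,r5:15
  c14: CDB Mul1=70  regs: r0:Mul2,r1:70,r2:105,r3:5,r4:25,r5:15

STATUS = VALUE 70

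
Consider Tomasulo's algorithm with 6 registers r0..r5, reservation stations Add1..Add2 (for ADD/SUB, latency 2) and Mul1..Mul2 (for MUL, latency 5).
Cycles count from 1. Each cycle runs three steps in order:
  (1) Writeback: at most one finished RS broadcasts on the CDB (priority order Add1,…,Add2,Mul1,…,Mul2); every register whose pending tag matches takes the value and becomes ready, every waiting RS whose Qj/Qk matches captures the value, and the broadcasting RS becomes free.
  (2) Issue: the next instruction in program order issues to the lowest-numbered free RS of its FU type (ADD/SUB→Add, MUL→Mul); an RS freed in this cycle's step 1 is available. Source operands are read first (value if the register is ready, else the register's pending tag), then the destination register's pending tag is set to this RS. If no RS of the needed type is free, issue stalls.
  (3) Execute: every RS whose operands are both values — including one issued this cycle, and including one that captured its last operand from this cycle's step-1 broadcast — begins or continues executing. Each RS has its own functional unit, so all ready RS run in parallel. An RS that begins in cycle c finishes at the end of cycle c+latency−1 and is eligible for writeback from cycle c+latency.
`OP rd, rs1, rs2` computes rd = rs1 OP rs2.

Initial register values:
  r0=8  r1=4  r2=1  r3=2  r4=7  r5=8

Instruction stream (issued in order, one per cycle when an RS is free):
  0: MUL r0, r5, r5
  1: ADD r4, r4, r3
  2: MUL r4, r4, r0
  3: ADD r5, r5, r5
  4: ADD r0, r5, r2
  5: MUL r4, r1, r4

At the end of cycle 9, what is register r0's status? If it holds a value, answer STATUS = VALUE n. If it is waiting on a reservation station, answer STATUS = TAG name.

cycle 1: issue MUL r0<-Mul1 // r0:Mul1,r1:4,r2:1,r3:2,r4:7,r5:8
cycle 2: issue ADD r4<-Add1 // r0:Mul1,r1:4,r2:1,r3:2,r4:Add1,r5:8
cycle 3: issue MUL r4<-Mul2 // r0:Mul1,r1:4,r2:1,r3:2,r4:Mul2,r5:8
cycle 4: CDB Add1=9; issue ADD r5<-Add1 // r0:Mul1,r1:4,r2:1,r3:2,r4:Mul2,r5:Add1
cycle 5: issue ADD r0<-Add2 // r0:Add2,r1:4,r2:1,r3:2,r4:Mul2,r5:Add1
cycle 6: CDB Add1=16; stall // r0:Add2,r1:4,r2:1,r3:2,r4:Mul2,r5:16
cycle 7: CDB Mul1=64; issue MUL r4<-Mul1 // r0:Add2,r1:4,r2:1,r3:2,r4:Mul1,r5:16
cycle 8: CDB Add2=17 // r0:17,r1:4,r2:1,r3:2,r4:Mul1,r5:16
cycle 9: - // r0:17,r1:4,r2:1,r3:2,r4:Mul1,r5:16

STATUS = VALUE 17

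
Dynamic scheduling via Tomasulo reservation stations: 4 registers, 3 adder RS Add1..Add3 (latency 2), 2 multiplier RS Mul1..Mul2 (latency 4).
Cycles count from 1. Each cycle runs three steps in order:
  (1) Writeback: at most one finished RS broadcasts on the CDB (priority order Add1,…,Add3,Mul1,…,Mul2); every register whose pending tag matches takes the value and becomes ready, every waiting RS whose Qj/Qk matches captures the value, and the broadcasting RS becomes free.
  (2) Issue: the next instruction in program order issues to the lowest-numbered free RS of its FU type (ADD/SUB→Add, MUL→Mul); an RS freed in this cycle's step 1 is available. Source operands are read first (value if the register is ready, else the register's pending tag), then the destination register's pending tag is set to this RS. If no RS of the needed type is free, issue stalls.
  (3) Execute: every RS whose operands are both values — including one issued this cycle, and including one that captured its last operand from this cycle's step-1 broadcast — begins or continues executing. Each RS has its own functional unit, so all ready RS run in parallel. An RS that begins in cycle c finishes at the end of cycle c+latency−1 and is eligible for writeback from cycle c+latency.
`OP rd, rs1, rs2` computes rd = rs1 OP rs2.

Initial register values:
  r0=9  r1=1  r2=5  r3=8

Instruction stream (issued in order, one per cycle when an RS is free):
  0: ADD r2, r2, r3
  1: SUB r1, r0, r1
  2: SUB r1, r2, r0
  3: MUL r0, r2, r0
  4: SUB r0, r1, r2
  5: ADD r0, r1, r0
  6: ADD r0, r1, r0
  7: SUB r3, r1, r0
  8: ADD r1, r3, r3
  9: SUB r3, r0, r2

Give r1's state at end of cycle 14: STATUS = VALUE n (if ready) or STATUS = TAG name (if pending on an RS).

STATUS = TAG Add2

  c1: issue ADD r2<-Add1  regs: r0:9,r1:1,r2:Add1,r3:8
  c2: issue SUB r1<-Add2  regs: r0:9,r1:Add2,r2:Add1,r3:8
  c3: CDB Add1=13; issue SUB r1<-Add1  regs: r0:9,r1:Add1,r2:13,r3:8
  c4: CDB Add2=8; issue MUL r0<-Mul1  regs: r0:Mul1,r1:Add1,r2:13,r3:8
  c5: CDB Add1=4; issue SUB r0<-Add1  regs: r0:Add1,r1:4,r2:13,r3:8
  c6: issue ADD r0<-Add2  regs: r0:Add2,r1:4,r2:13,r3:8
  c7: CDB Add1=-9; issue ADD r0<-Add1  regs: r0:Add1,r1:4,r2:13,r3:8
  c8: CDB Mul1=117; issue SUB r3<-Add3  regs: r0:Add1,r1:4,r2:13,r3:Add3
  c9: CDB Add2=-5; issue ADD r1<-Add2  regs: r0:Add1,r1:Add2,r2:13,r3:Add3
  c10: stall  regs: r0:Add1,r1:Add2,r2:13,r3:Add3
  c11: CDB Add1=-1; issue SUB r3<-Add1  regs: r0:-1,r1:Add2,r2:13,r3:Add1
  c12: -  regs: r0:-1,r1:Add2,r2:13,r3:Add1
  c13: CDB Add1=-14  regs: r0:-1,r1:Add2,r2:13,r3:-14
  c14: CDB Add3=5  regs: r0:-1,r1:Add2,r2:13,r3:-14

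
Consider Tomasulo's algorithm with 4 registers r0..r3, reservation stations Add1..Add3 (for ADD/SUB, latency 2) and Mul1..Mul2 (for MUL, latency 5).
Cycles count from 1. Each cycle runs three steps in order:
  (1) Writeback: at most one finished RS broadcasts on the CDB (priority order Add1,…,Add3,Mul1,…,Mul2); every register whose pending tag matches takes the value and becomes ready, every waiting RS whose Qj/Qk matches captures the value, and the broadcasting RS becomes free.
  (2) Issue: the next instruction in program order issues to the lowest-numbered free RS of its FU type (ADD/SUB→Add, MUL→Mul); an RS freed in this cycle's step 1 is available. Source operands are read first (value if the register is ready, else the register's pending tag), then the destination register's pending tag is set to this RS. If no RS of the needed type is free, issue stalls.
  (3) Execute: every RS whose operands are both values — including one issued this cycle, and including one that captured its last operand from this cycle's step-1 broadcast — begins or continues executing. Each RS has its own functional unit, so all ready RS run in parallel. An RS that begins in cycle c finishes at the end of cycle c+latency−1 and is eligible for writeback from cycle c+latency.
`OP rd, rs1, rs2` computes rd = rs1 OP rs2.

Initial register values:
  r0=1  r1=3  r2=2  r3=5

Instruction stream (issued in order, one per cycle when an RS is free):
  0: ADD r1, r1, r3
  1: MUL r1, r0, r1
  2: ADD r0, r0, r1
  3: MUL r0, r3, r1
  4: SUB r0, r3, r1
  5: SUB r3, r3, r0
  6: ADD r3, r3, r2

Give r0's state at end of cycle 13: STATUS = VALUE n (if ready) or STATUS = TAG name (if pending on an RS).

  c1: issue ADD r1<-Add1  regs: r0:1,r1:Add1,r2:2,r3:5
  c2: issue MUL r1<-Mul1  regs: r0:1,r1:Mul1,r2:2,r3:5
  c3: CDB Add1=8; issue ADD r0<-Add1  regs: r0:Add1,r1:Mul1,r2:2,r3:5
  c4: issue MUL r0<-Mul2  regs: r0:Mul2,r1:Mul1,r2:2,r3:5
  c5: issue SUB r0<-Add2  regs: r0:Add2,r1:Mul1,r2:2,r3:5
  c6: issue SUB r3<-Add3  regs: r0:Add2,r1:Mul1,r2:2,r3:Add3
  c7: stall  regs: r0:Add2,r1:Mul1,r2:2,r3:Add3
  c8: CDB Mul1=8; stall  regs: r0:Add2,r1:8,r2:2,r3:Add3
  c9: stall  regs: r0:Add2,r1:8,r2:2,r3:Add3
  c10: CDB Add1=9; issue ADD r3<-Add1  regs: r0:Add2,r1:8,r2:2,r3:Add1
  c11: CDB Add2=-3  regs: r0:-3,r1:8,r2:2,r3:Add1
  c12: -  regs: r0:-3,r1:8,r2:2,r3:Add1
  c13: CDB Add3=8  regs: r0:-3,r1:8,r2:2,r3:Add1

STATUS = VALUE -3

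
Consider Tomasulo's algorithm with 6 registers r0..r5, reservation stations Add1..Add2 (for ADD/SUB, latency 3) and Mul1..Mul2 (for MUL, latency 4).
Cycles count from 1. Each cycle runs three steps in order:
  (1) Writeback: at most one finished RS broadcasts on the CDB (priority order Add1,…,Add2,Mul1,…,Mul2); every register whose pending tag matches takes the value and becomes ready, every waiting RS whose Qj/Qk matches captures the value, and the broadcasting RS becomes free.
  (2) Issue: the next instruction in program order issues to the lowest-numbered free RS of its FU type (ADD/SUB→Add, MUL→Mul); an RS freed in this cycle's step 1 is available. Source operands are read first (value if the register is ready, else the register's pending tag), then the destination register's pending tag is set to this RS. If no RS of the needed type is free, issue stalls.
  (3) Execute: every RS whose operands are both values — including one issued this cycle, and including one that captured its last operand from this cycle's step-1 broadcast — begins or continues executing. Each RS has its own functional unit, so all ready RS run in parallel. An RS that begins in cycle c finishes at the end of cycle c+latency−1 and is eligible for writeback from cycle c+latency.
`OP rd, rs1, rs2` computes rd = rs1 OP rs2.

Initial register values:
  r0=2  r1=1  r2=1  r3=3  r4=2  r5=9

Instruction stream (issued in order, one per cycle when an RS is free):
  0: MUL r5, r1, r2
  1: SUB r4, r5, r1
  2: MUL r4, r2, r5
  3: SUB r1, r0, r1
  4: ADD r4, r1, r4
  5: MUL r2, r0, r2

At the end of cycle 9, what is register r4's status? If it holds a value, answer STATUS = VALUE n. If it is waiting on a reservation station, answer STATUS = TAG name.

STATUS = TAG Add2

c1: issue MUL r5<-Mul1 | r0:2,r1:1,r2:1,r3:3,r4:2,r5:Mul1
c2: issue SUB r4<-Add1 | r0:2,r1:1,r2:1,r3:3,r4:Add1,r5:Mul1
c3: issue MUL r4<-Mul2 | r0:2,r1:1,r2:1,r3:3,r4:Mul2,r5:Mul1
c4: issue SUB r1<-Add2 | r0:2,r1:Add2,r2:1,r3:3,r4:Mul2,r5:Mul1
c5: CDB Mul1=1; stall | r0:2,r1:Add2,r2:1,r3:3,r4:Mul2,r5:1
c6: stall | r0:2,r1:Add2,r2:1,r3:3,r4:Mul2,r5:1
c7: CDB Add2=1; issue ADD r4<-Add2 | r0:2,r1:1,r2:1,r3:3,r4:Add2,r5:1
c8: CDB Add1=0; issue MUL r2<-Mul1 | r0:2,r1:1,r2:Mul1,r3:3,r4:Add2,r5:1
c9: CDB Mul2=1 | r0:2,r1:1,r2:Mul1,r3:3,r4:Add2,r5:1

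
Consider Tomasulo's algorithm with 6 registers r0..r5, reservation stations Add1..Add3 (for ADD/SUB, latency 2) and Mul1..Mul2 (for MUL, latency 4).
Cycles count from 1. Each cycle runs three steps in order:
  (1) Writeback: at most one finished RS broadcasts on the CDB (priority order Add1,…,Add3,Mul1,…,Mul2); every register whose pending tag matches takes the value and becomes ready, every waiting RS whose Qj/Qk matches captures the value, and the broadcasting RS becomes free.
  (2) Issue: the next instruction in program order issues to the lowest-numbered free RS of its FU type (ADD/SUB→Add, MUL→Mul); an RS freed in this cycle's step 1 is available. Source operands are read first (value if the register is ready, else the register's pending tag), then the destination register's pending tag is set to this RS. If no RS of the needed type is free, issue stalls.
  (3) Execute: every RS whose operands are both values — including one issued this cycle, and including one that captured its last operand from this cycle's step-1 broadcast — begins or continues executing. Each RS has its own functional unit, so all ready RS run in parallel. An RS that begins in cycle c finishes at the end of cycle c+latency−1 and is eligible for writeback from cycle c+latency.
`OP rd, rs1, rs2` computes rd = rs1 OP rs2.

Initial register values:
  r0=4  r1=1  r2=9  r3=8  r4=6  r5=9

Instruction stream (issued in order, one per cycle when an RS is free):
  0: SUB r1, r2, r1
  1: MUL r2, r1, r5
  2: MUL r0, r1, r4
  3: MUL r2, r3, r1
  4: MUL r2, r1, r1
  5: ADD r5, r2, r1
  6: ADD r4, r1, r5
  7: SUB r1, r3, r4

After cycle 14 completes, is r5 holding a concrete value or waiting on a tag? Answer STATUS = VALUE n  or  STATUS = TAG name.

STATUS = VALUE 72

cycle 1: issue SUB r1<-Add1 // r0:4,r1:Add1,r2:9,r3:8,r4:6,r5:9
cycle 2: issue MUL r2<-Mul1 // r0:4,r1:Add1,r2:Mul1,r3:8,r4:6,r5:9
cycle 3: CDB Add1=8; issue MUL r0<-Mul2 // r0:Mul2,r1:8,r2:Mul1,r3:8,r4:6,r5:9
cycle 4: stall // r0:Mul2,r1:8,r2:Mul1,r3:8,r4:6,r5:9
cycle 5: stall // r0:Mul2,r1:8,r2:Mul1,r3:8,r4:6,r5:9
cycle 6: stall // r0:Mul2,r1:8,r2:Mul1,r3:8,r4:6,r5:9
cycle 7: CDB Mul1=72; issue MUL r2<-Mul1 // r0:Mul2,r1:8,r2:Mul1,r3:8,r4:6,r5:9
cycle 8: CDB Mul2=48; issue MUL r2<-Mul2 // r0:48,r1:8,r2:Mul2,r3:8,r4:6,r5:9
cycle 9: issue ADD r5<-Add1 // r0:48,r1:8,r2:Mul2,r3:8,r4:6,r5:Add1
cycle 10: issue ADD r4<-Add2 // r0:48,r1:8,r2:Mul2,r3:8,r4:Add2,r5:Add1
cycle 11: CDB Mul1=64; issue SUB r1<-Add3 // r0:48,r1:Add3,r2:Mul2,r3:8,r4:Add2,r5:Add1
cycle 12: CDB Mul2=64 // r0:48,r1:Add3,r2:64,r3:8,r4:Add2,r5:Add1
cycle 13: - // r0:48,r1:Add3,r2:64,r3:8,r4:Add2,r5:Add1
cycle 14: CDB Add1=72 // r0:48,r1:Add3,r2:64,r3:8,r4:Add2,r5:72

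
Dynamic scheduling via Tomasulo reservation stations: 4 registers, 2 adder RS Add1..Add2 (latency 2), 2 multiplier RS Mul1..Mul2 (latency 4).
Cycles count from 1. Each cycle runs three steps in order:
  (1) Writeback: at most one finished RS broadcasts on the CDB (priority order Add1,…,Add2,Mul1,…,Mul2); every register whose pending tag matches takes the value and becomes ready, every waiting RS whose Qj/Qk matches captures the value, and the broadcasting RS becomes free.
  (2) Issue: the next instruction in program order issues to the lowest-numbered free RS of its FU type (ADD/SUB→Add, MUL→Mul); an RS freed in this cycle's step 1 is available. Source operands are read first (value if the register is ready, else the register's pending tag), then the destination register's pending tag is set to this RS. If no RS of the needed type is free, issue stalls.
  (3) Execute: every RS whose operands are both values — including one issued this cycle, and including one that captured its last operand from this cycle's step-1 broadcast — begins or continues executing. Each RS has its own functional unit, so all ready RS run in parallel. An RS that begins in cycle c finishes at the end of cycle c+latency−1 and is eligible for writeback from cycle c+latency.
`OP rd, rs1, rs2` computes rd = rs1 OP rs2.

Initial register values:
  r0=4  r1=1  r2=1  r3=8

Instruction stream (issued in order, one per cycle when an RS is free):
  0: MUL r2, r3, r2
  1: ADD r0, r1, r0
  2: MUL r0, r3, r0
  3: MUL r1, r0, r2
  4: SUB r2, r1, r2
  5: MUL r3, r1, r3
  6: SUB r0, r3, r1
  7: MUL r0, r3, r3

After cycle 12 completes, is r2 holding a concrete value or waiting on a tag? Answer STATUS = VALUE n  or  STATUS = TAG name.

STATUS = TAG Add1

c1: issue MUL r2<-Mul1 | r0:4,r1:1,r2:Mul1,r3:8
c2: issue ADD r0<-Add1 | r0:Add1,r1:1,r2:Mul1,r3:8
c3: issue MUL r0<-Mul2 | r0:Mul2,r1:1,r2:Mul1,r3:8
c4: CDB Add1=5; stall | r0:Mul2,r1:1,r2:Mul1,r3:8
c5: CDB Mul1=8; issue MUL r1<-Mul1 | r0:Mul2,r1:Mul1,r2:8,r3:8
c6: issue SUB r2<-Add1 | r0:Mul2,r1:Mul1,r2:Add1,r3:8
c7: stall | r0:Mul2,r1:Mul1,r2:Add1,r3:8
c8: CDB Mul2=40; issue MUL r3<-Mul2 | r0:40,r1:Mul1,r2:Add1,r3:Mul2
c9: issue SUB r0<-Add2 | r0:Add2,r1:Mul1,r2:Add1,r3:Mul2
c10: stall | r0:Add2,r1:Mul1,r2:Add1,r3:Mul2
c11: stall | r0:Add2,r1:Mul1,r2:Add1,r3:Mul2
c12: CDB Mul1=320; issue MUL r0<-Mul1 | r0:Mul1,r1:320,r2:Add1,r3:Mul2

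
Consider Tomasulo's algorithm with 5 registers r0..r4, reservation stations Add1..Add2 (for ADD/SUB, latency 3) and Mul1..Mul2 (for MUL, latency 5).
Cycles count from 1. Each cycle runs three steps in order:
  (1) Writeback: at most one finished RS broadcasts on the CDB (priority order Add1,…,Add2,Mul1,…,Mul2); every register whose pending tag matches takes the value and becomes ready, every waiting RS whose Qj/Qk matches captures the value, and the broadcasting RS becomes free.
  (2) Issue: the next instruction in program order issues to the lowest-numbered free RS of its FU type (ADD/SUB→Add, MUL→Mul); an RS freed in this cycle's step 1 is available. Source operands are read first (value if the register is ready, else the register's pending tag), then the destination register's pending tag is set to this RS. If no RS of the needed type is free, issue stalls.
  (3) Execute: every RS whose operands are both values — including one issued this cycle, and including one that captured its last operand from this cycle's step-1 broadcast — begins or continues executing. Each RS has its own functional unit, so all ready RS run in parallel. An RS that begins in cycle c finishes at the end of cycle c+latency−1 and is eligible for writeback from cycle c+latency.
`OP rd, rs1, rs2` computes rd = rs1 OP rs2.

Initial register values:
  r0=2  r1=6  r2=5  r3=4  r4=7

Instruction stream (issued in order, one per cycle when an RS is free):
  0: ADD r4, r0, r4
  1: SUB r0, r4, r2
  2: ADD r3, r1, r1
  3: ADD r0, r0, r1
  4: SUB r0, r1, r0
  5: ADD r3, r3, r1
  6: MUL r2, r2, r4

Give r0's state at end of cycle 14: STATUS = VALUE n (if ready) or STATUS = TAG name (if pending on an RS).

STATUS = TAG Add2

c1: issue ADD r4<-Add1 | r0:2,r1:6,r2:5,r3:4,r4:Add1
c2: issue SUB r0<-Add2 | r0:Add2,r1:6,r2:5,r3:4,r4:Add1
c3: stall | r0:Add2,r1:6,r2:5,r3:4,r4:Add1
c4: CDB Add1=9; issue ADD r3<-Add1 | r0:Add2,r1:6,r2:5,r3:Add1,r4:9
c5: stall | r0:Add2,r1:6,r2:5,r3:Add1,r4:9
c6: stall | r0:Add2,r1:6,r2:5,r3:Add1,r4:9
c7: CDB Add1=12; issue ADD r0<-Add1 | r0:Add1,r1:6,r2:5,r3:12,r4:9
c8: CDB Add2=4; issue SUB r0<-Add2 | r0:Add2,r1:6,r2:5,r3:12,r4:9
c9: stall | r0:Add2,r1:6,r2:5,r3:12,r4:9
c10: stall | r0:Add2,r1:6,r2:5,r3:12,r4:9
c11: CDB Add1=10; issue ADD r3<-Add1 | r0:Add2,r1:6,r2:5,r3:Add1,r4:9
c12: issue MUL r2<-Mul1 | r0:Add2,r1:6,r2:Mul1,r3:Add1,r4:9
c13: - | r0:Add2,r1:6,r2:Mul1,r3:Add1,r4:9
c14: CDB Add1=18 | r0:Add2,r1:6,r2:Mul1,r3:18,r4:9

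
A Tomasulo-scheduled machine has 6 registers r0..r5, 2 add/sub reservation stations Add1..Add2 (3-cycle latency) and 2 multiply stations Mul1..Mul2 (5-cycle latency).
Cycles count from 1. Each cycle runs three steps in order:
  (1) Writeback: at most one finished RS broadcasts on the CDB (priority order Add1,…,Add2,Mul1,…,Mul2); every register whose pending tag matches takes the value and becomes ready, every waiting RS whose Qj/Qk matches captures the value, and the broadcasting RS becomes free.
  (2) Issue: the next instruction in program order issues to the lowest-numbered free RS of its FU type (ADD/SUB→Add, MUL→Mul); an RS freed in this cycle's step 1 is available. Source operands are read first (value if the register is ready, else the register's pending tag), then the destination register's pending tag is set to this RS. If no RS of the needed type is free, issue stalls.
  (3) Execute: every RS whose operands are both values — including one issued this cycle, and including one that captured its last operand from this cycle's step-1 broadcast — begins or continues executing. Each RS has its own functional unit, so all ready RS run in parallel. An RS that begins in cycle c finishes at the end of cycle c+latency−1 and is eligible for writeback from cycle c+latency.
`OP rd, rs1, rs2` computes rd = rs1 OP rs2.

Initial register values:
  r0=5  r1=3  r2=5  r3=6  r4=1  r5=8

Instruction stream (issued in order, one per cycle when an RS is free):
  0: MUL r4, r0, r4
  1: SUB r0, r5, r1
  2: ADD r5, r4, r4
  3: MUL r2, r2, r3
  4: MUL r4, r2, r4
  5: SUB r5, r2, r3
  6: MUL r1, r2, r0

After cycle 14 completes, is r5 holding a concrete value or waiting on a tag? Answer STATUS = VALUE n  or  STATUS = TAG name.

  c1: issue MUL r4<-Mul1  regs: r0:5,r1:3,r2:5,r3:6,r4:Mul1,r5:8
  c2: issue SUB r0<-Add1  regs: r0:Add1,r1:3,r2:5,r3:6,r4:Mul1,r5:8
  c3: issue ADD r5<-Add2  regs: r0:Add1,r1:3,r2:5,r3:6,r4:Mul1,r5:Add2
  c4: issue MUL r2<-Mul2  regs: r0:Add1,r1:3,r2:Mul2,r3:6,r4:Mul1,r5:Add2
  c5: CDB Add1=5; stall  regs: r0:5,r1:3,r2:Mul2,r3:6,r4:Mul1,r5:Add2
  c6: CDB Mul1=5; issue MUL r4<-Mul1  regs: r0:5,r1:3,r2:Mul2,r3:6,r4:Mul1,r5:Add2
  c7: issue SUB r5<-Add1  regs: r0:5,r1:3,r2:Mul2,r3:6,r4:Mul1,r5:Add1
  c8: stall  regs: r0:5,r1:3,r2:Mul2,r3:6,r4:Mul1,r5:Add1
  c9: CDB Add2=10; stall  regs: r0:5,r1:3,r2:Mul2,r3:6,r4:Mul1,r5:Add1
  c10: CDB Mul2=30; issue MUL r1<-Mul2  regs: r0:5,r1:Mul2,r2:30,r3:6,r4:Mul1,r5:Add1
  c11: -  regs: r0:5,r1:Mul2,r2:30,r3:6,r4:Mul1,r5:Add1
  c12: -  regs: r0:5,r1:Mul2,r2:30,r3:6,r4:Mul1,r5:Add1
  c13: CDB Add1=24  regs: r0:5,r1:Mul2,r2:30,r3:6,r4:Mul1,r5:24
  c14: -  regs: r0:5,r1:Mul2,r2:30,r3:6,r4:Mul1,r5:24

STATUS = VALUE 24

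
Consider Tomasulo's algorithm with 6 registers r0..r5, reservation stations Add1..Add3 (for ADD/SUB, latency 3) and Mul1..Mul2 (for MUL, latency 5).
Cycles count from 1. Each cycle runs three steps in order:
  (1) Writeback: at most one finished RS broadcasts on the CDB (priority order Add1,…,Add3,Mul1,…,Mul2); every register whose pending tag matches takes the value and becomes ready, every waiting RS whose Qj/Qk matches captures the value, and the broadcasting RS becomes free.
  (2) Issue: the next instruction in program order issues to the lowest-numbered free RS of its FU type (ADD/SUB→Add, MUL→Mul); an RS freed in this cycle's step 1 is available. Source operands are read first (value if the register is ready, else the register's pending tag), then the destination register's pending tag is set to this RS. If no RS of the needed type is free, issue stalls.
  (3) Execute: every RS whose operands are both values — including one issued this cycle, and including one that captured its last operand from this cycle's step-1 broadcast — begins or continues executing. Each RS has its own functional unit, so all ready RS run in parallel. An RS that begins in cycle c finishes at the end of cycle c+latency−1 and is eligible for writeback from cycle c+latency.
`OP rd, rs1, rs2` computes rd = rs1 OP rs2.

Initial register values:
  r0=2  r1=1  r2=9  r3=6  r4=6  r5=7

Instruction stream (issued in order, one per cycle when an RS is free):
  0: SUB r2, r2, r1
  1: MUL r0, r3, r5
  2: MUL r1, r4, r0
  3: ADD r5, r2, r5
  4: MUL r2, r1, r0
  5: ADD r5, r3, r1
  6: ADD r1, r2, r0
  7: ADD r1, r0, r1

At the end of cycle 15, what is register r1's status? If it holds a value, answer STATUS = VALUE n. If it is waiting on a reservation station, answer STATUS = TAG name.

STATUS = TAG Add3

c1: issue SUB r2<-Add1 | r0:2,r1:1,r2:Add1,r3:6,r4:6,r5:7
c2: issue MUL r0<-Mul1 | r0:Mul1,r1:1,r2:Add1,r3:6,r4:6,r5:7
c3: issue MUL r1<-Mul2 | r0:Mul1,r1:Mul2,r2:Add1,r3:6,r4:6,r5:7
c4: CDB Add1=8; issue ADD r5<-Add1 | r0:Mul1,r1:Mul2,r2:8,r3:6,r4:6,r5:Add1
c5: stall | r0:Mul1,r1:Mul2,r2:8,r3:6,r4:6,r5:Add1
c6: stall | r0:Mul1,r1:Mul2,r2:8,r3:6,r4:6,r5:Add1
c7: CDB Add1=15; stall | r0:Mul1,r1:Mul2,r2:8,r3:6,r4:6,r5:15
c8: CDB Mul1=42; issue MUL r2<-Mul1 | r0:42,r1:Mul2,r2:Mul1,r3:6,r4:6,r5:15
c9: issue ADD r5<-Add1 | r0:42,r1:Mul2,r2:Mul1,r3:6,r4:6,r5:Add1
c10: issue ADD r1<-Add2 | r0:42,r1:Add2,r2:Mul1,r3:6,r4:6,r5:Add1
c11: issue ADD r1<-Add3 | r0:42,r1:Add3,r2:Mul1,r3:6,r4:6,r5:Add1
c12: - | r0:42,r1:Add3,r2:Mul1,r3:6,r4:6,r5:Add1
c13: CDB Mul2=252 | r0:42,r1:Add3,r2:Mul1,r3:6,r4:6,r5:Add1
c14: - | r0:42,r1:Add3,r2:Mul1,r3:6,r4:6,r5:Add1
c15: - | r0:42,r1:Add3,r2:Mul1,r3:6,r4:6,r5:Add1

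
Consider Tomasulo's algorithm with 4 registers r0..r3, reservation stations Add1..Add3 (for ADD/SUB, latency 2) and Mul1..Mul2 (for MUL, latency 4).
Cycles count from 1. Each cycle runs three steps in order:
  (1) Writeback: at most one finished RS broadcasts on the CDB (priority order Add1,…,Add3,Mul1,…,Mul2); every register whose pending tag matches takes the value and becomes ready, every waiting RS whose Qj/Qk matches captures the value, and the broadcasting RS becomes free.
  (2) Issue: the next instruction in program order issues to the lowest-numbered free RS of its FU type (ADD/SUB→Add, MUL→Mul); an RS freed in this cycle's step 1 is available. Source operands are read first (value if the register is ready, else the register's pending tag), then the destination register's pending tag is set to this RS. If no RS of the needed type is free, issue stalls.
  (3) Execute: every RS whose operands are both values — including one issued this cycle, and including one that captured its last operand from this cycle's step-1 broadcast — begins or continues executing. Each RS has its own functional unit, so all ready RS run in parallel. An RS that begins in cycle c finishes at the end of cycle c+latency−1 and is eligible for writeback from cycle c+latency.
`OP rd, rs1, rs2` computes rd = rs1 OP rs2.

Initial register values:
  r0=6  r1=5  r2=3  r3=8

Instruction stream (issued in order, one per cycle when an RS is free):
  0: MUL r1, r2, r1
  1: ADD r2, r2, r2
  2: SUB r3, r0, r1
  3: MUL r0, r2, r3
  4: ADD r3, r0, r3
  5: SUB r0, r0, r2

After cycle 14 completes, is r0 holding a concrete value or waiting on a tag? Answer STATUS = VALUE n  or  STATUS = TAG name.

STATUS = VALUE -60

c1: issue MUL r1<-Mul1 | r0:6,r1:Mul1,r2:3,r3:8
c2: issue ADD r2<-Add1 | r0:6,r1:Mul1,r2:Add1,r3:8
c3: issue SUB r3<-Add2 | r0:6,r1:Mul1,r2:Add1,r3:Add2
c4: CDB Add1=6; issue MUL r0<-Mul2 | r0:Mul2,r1:Mul1,r2:6,r3:Add2
c5: CDB Mul1=15; issue ADD r3<-Add1 | r0:Mul2,r1:15,r2:6,r3:Add1
c6: issue SUB r0<-Add3 | r0:Add3,r1:15,r2:6,r3:Add1
c7: CDB Add2=-9 | r0:Add3,r1:15,r2:6,r3:Add1
c8: - | r0:Add3,r1:15,r2:6,r3:Add1
c9: - | r0:Add3,r1:15,r2:6,r3:Add1
c10: - | r0:Add3,r1:15,r2:6,r3:Add1
c11: CDB Mul2=-54 | r0:Add3,r1:15,r2:6,r3:Add1
c12: - | r0:Add3,r1:15,r2:6,r3:Add1
c13: CDB Add1=-63 | r0:Add3,r1:15,r2:6,r3:-63
c14: CDB Add3=-60 | r0:-60,r1:15,r2:6,r3:-63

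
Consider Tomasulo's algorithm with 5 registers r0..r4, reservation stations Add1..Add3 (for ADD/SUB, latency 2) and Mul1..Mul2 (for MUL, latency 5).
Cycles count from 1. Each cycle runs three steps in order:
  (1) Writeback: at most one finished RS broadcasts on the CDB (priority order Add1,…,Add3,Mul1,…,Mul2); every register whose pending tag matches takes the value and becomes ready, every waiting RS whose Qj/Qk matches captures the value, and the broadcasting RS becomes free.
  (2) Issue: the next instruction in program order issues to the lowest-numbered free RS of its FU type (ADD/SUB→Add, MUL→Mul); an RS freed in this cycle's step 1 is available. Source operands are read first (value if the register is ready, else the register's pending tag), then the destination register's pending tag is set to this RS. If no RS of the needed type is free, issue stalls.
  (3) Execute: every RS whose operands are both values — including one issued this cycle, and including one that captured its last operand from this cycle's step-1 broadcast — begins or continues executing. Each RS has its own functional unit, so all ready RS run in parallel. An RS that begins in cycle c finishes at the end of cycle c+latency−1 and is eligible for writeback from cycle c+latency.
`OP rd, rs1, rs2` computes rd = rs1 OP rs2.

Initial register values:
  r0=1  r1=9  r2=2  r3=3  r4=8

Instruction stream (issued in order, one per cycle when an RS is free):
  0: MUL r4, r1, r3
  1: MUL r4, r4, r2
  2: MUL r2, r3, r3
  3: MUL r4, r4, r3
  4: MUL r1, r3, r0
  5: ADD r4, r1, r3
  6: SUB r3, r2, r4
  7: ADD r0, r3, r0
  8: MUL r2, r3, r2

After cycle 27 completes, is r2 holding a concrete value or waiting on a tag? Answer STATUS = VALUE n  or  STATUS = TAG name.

c1: issue MUL r4<-Mul1 | r0:1,r1:9,r2:2,r3:3,r4:Mul1
c2: issue MUL r4<-Mul2 | r0:1,r1:9,r2:2,r3:3,r4:Mul2
c3: stall | r0:1,r1:9,r2:2,r3:3,r4:Mul2
c4: stall | r0:1,r1:9,r2:2,r3:3,r4:Mul2
c5: stall | r0:1,r1:9,r2:2,r3:3,r4:Mul2
c6: CDB Mul1=27; issue MUL r2<-Mul1 | r0:1,r1:9,r2:Mul1,r3:3,r4:Mul2
c7: stall | r0:1,r1:9,r2:Mul1,r3:3,r4:Mul2
c8: stall | r0:1,r1:9,r2:Mul1,r3:3,r4:Mul2
c9: stall | r0:1,r1:9,r2:Mul1,r3:3,r4:Mul2
c10: stall | r0:1,r1:9,r2:Mul1,r3:3,r4:Mul2
c11: CDB Mul1=9; issue MUL r4<-Mul1 | r0:1,r1:9,r2:9,r3:3,r4:Mul1
c12: CDB Mul2=54; issue MUL r1<-Mul2 | r0:1,r1:Mul2,r2:9,r3:3,r4:Mul1
c13: issue ADD r4<-Add1 | r0:1,r1:Mul2,r2:9,r3:3,r4:Add1
c14: issue SUB r3<-Add2 | r0:1,r1:Mul2,r2:9,r3:Add2,r4:Add1
c15: issue ADD r0<-Add3 | r0:Add3,r1:Mul2,r2:9,r3:Add2,r4:Add1
c16: stall | r0:Add3,r1:Mul2,r2:9,r3:Add2,r4:Add1
c17: CDB Mul1=162; issue MUL r2<-Mul1 | r0:Add3,r1:Mul2,r2:Mul1,r3:Add2,r4:Add1
c18: CDB Mul2=3 | r0:Add3,r1:3,r2:Mul1,r3:Add2,r4:Add1
c19: - | r0:Add3,r1:3,r2:Mul1,r3:Add2,r4:Add1
c20: CDB Add1=6 | r0:Add3,r1:3,r2:Mul1,r3:Add2,r4:6
c21: - | r0:Add3,r1:3,r2:Mul1,r3:Add2,r4:6
c22: CDB Add2=3 | r0:Add3,r1:3,r2:Mul1,r3:3,r4:6
c23: - | r0:Add3,r1:3,r2:Mul1,r3:3,r4:6
c24: CDB Add3=4 | r0:4,r1:3,r2:Mul1,r3:3,r4:6
c25: - | r0:4,r1:3,r2:Mul1,r3:3,r4:6
c26: - | r0:4,r1:3,r2:Mul1,r3:3,r4:6
c27: CDB Mul1=27 | r0:4,r1:3,r2:27,r3:3,r4:6

STATUS = VALUE 27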